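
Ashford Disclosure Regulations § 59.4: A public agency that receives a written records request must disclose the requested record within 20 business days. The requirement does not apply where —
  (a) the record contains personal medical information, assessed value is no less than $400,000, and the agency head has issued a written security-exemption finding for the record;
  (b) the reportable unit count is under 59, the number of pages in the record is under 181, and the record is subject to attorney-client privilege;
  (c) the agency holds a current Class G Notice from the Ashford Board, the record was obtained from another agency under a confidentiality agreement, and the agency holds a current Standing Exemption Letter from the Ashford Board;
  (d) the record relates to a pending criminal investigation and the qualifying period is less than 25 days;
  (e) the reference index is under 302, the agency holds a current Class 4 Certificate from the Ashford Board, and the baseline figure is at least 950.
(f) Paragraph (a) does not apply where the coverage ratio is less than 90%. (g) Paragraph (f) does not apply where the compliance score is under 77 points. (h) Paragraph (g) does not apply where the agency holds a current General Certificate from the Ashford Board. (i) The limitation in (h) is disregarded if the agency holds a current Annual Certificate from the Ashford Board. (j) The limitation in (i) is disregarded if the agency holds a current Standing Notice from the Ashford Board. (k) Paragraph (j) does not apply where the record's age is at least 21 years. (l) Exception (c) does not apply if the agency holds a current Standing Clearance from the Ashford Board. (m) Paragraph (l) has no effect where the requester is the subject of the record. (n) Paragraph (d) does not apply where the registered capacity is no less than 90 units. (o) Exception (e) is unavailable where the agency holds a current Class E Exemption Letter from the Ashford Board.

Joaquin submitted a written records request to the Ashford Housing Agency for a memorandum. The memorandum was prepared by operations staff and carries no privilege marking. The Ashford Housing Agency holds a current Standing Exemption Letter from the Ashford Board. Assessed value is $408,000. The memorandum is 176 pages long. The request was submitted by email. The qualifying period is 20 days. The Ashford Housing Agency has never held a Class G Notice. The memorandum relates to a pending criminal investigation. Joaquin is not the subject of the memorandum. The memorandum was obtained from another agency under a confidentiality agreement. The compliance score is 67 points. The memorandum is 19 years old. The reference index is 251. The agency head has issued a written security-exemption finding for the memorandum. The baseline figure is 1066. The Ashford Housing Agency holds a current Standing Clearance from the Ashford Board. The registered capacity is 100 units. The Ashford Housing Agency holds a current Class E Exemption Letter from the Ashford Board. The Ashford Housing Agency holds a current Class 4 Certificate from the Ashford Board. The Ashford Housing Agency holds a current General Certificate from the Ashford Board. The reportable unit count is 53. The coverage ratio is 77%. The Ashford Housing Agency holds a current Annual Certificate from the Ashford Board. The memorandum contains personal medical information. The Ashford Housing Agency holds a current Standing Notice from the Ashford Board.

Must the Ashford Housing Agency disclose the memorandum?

Yes — the Ashford Housing Agency must disclose the memorandum.

Exception (a): the memorandum contains personal medical information; assessed value is $408,000, meeting the $400,000 threshold; a written security-exemption finding has been issued — every condition holds. However, paragraphs (f)–(k) must be considered: (f) operates against (a): the coverage ratio is 77%, less than the 90% limit. (g) would limit (f) — the compliance score is 67 points, under the 77 points limit — but (h) sets (g) aside: (h) operates against (g): a current General Certificate is held. (i) is triggered (a current Annual Certificate is held), but is overridden by (j): (j) is triggered — a current Standing Notice is held. (k), which would lift (j), is inapplicable — the record's age is 19 years, short of 21 years. So (a) is unavailable.
Exception (b) requires that the record is subject to attorney-client privilege; but the memorandum carries no privilege marking, so (b) is unavailable.
Exception (c) fails — there is no Class G Notice in force.
Exception (d) is satisfied on its face — the memorandum relates to a pending investigation; the qualifying period is 20 days, less than the 25 days limit. But: (n) operates against (d): the registered capacity is 100 units, meeting the 90 units threshold. Exception (d) does not apply.
Exception (e): the reference index is 251, under the 302 limit; a current Class 4 Certificate is held; the baseline figure is 1,066, meeting the 950 threshold — every condition holds. However, paragraph (o) must be considered: (o) operates against (e): a current Class E Exemption Letter is held. So (e) is unavailable.
None of the exceptions is available; § 59.4 applies in full.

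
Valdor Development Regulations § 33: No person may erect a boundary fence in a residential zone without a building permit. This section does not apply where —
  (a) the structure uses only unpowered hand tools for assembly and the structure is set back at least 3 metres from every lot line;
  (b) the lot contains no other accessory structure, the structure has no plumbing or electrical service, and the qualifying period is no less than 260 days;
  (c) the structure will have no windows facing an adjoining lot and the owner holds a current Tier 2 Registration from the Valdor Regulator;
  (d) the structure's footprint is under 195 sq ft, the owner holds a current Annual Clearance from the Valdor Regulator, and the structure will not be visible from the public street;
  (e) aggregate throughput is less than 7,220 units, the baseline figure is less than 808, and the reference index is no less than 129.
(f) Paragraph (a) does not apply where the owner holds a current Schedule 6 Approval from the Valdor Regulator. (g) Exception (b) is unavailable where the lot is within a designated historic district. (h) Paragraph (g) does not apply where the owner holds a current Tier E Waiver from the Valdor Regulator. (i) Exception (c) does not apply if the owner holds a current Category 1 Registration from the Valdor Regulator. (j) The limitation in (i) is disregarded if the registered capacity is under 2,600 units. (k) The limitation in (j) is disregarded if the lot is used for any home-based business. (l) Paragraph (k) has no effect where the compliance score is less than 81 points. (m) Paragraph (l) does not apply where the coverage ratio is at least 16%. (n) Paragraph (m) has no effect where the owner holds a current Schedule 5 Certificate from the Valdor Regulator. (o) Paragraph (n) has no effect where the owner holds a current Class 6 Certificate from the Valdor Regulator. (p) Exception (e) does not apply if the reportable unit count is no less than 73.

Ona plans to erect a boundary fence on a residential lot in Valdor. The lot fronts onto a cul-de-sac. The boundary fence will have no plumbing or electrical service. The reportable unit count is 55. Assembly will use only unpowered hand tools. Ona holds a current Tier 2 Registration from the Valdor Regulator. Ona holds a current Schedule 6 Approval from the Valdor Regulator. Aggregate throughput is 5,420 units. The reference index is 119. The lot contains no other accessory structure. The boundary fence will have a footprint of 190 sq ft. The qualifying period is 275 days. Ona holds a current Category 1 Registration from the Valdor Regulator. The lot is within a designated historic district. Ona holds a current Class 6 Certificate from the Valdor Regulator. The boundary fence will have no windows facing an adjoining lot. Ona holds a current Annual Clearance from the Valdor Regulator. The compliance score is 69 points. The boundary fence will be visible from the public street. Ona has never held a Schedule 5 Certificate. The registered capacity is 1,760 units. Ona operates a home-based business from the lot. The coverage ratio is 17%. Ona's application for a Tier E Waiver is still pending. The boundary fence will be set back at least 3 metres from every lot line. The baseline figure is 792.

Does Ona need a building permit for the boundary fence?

Exception (a) is satisfied on its face — assembly uses only hand tools; the setback is at least 3 m on every side. However, paragraph (f) must be considered: (f) operates against (a): a current Schedule 6 Approval is held. (a) is therefore removed.
Exception (b): the lot has no other accessory structure; there is no plumbing or electrical service; the qualifying period is 275 days, meeting the 260 days threshold — every condition holds. But applying paragraphs (g)–(h): (g) is engaged — the lot is in a historic district. (h), which would lift (g), is not engaged — the Tier E Waiver is not current. Exception (b) does not apply.
Exception (c): no windows face an adjoining lot; a current Tier 2 Registration is held — every condition holds. But applying paragraphs (i)–(o): (i) operates against (c): a current Category 1 Registration is held. (j) would limit (i) — the registered capacity is 1,760 units, under the 2,600 units limit — but (k) sets (j) aside: (k) applies — a home-based business operates on the lot. (l) would limit (k) — the compliance score is 69 points, less than the 81 points limit — but (m) sets (l) aside: (m) operates against (l): the coverage ratio is 17%, meeting the 16% threshold. (n) is not engaged (there is no Schedule 5 Certificate in force), so (m) stands. Exception (c) does not apply.
Exception (d) fails — the structure will be visible from the street.
Exception (e) does not apply: the reference index is 119, short of 129.
Every exception is unavailable, so the rule governs.

Yes — Ona must obtain a building permit.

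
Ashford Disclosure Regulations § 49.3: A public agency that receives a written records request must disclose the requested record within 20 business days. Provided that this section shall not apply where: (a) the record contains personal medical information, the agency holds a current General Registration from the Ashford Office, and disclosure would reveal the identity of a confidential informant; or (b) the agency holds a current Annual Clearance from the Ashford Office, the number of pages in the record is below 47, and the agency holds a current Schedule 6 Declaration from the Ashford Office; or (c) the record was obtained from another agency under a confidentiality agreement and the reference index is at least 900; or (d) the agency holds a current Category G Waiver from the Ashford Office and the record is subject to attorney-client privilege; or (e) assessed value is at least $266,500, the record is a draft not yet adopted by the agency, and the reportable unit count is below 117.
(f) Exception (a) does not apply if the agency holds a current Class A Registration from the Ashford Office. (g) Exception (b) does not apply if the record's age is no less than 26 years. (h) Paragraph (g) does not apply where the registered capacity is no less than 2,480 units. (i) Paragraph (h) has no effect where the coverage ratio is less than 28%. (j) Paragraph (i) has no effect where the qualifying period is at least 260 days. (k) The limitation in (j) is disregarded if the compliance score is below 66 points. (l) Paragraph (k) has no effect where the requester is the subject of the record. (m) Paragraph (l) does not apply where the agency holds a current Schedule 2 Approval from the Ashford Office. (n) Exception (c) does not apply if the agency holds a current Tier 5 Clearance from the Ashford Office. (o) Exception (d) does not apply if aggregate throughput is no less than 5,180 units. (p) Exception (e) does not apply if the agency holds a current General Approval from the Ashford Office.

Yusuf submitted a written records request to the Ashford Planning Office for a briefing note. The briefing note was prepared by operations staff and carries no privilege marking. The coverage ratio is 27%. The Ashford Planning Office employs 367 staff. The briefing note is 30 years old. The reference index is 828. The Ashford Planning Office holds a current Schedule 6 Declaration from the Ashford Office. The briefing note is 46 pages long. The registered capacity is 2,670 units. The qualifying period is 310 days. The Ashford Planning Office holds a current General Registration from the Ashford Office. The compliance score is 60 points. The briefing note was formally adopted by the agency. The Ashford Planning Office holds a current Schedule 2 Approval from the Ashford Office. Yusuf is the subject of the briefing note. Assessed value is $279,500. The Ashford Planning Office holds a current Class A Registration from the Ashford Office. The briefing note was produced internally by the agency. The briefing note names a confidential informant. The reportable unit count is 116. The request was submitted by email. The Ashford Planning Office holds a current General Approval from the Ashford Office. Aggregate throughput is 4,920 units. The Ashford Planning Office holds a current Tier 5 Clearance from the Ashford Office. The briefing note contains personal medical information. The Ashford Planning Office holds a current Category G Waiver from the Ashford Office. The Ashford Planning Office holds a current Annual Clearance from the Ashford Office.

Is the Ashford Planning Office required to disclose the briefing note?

All of (a)'s requirements are met (the briefing note contains personal medical information; a current General Registration is held; the briefing note names a confidential informant). But: (f) operates against (a): a current Class A Registration is held. So (a) is unavailable.
All of (b)'s requirements are met (a current Annual Clearance is held; the number of pages in the record is 46, below the 47 limit; a current Schedule 6 Declaration is held). But applying paragraphs (g)–(m): (g) applies — the record's age is 30 years, meeting the 26 years threshold. (h) is triggered (the registered capacity is 2,670 units, meeting the 2,480 units threshold), but is overridden by (i): (i) operates against (h): the coverage ratio is 27%, less than the 28% limit. (j) applies (the qualifying period is 310 days, meeting the 260 days threshold), but is overridden by (k): (k) operates against (j): the compliance score is 60 points, below the 66 points limit. (l) applies (Yusuf is the subject of the briefing note), but is set aside by (m): (m) operates against (l): a current Schedule 2 Approval is held. Exception (b) does not apply.
Exception (c) requires that the record was obtained from another agency under a confidentiality agreement; but the briefing note was produced internally, so (c) is unavailable.
Exception (d) requires that the record is subject to attorney-client privilege; but the briefing note carries no privilege marking, so (d) is unavailable.
Exception (e) requires that the record is a draft not yet adopted by the agency; but the briefing note has been formally adopted, so (e) is unavailable.
None of the exceptions is available; § 49.3 applies in full.

Yes — the Ashford Planning Office must disclose the briefing note.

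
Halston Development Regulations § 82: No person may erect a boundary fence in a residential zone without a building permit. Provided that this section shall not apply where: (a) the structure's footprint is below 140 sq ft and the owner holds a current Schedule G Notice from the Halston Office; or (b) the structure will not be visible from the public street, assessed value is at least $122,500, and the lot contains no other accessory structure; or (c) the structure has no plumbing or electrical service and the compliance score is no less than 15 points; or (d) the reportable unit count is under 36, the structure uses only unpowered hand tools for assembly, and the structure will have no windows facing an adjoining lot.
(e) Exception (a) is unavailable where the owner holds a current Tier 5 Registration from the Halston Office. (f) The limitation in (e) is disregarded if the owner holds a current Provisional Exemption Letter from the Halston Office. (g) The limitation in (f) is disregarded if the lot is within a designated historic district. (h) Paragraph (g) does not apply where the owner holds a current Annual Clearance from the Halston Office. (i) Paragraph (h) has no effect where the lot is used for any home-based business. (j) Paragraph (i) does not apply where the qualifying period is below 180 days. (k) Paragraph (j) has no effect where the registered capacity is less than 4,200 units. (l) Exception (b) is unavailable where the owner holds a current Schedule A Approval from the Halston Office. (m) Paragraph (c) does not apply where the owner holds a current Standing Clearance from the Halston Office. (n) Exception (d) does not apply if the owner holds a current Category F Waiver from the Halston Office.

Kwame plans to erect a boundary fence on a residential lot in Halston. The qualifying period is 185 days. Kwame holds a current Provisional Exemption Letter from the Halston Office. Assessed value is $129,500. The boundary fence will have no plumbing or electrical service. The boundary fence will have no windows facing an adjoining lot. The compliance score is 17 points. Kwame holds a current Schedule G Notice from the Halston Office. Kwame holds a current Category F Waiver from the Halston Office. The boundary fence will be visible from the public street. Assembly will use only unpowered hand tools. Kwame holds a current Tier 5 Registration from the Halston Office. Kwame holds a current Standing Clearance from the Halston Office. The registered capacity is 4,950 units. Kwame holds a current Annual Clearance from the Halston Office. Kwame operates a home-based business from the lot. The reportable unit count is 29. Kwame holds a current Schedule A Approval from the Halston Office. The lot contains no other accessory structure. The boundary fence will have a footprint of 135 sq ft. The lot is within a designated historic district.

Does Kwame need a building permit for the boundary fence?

All of (a)'s requirements are met (the structure's footprint is 135 sq ft, below the 140 sq ft limit; a current Schedule G Notice is held). However, paragraphs (e)–(k) must be considered: (e) operates — a current Tier 5 Registration is held. (f) would limit (e) — a current Provisional Exemption Letter is held — but (g) sets (f) aside: (g) operates against (f): the lot is in a historic district. (h) would limit (g) — a current Annual Clearance is held — but (i) sets (h) aside: (i) is engaged — a home-based business operates on the lot. (j) is inapplicable (the qualifying period is 185 days, not below 180 days), so (i) stands. (a) is therefore removed.
Exception (b) requires that the structure will not be visible from the public street; but the structure will be visible from the street, so (b) is unavailable.
Exception (c)'s conditions are all satisfied: there is no plumbing or electrical service; the compliance score is 17 points, meeting the 15 points threshold. But applying paragraph (m): (m) operates — a current Standing Clearance is held. (c) is therefore removed.
All of (d)'s requirements are met (the reportable unit count is 29, under the 36 limit; assembly uses only hand tools; no windows face an adjoining lot). But: (n) operates against (d): a current Category F Waiver is held. So (d) is unavailable.
No exception applies. The general rule governs.

Yes — Kwame must obtain a building permit.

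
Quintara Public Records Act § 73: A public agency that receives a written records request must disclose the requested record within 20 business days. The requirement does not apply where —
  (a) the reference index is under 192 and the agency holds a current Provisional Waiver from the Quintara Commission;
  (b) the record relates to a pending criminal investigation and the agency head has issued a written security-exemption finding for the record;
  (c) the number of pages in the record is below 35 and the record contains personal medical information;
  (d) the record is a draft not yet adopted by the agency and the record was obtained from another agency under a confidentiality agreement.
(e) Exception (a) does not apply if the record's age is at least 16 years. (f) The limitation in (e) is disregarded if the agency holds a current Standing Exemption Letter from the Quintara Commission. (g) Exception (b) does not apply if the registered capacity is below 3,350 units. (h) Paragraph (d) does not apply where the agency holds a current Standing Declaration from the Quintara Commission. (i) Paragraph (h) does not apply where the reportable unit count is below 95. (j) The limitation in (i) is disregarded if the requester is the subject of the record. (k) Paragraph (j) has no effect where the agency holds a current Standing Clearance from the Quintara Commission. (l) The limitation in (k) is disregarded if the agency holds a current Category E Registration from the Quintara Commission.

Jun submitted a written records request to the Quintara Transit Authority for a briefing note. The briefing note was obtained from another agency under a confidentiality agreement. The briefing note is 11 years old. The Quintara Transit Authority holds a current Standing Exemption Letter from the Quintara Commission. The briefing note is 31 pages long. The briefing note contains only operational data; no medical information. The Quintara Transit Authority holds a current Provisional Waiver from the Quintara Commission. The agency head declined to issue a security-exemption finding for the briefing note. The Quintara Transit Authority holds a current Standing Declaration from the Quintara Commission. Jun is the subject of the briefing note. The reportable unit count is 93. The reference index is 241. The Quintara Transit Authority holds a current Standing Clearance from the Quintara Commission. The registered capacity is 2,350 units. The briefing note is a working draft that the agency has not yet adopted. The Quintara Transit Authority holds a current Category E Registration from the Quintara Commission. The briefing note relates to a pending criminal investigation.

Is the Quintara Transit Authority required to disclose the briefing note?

Exception (a) requires that the reference index is under 192; but the reference index is 241, not under 192, so (a) is unavailable.
Exception (b) requires that the agency head has issued a written security-exemption finding for the record; but the agency head declined to issue a security-exemption finding, so (b) is unavailable.
Exception (c) requires that the record contains personal medical information; but the briefing note contains only operational data, so (c) is unavailable.
All of (d)'s requirements are met (the briefing note is an unadopted draft; the briefing note was obtained under a confidentiality agreement). But: (h) operates against (d): a current Standing Declaration is held. (i) is engaged (the reportable unit count is 93, below the 95 limit), but is displaced by (j): (j) operates against (i): Jun is the subject of the briefing note. (k) is engaged (a current Standing Clearance is held), but is overridden by (l): (l) operates against (k): a current Category E Registration is held. Exception (d) does not apply.
No exception displaces § 73.

Yes — the Quintara Transit Authority must disclose the briefing note.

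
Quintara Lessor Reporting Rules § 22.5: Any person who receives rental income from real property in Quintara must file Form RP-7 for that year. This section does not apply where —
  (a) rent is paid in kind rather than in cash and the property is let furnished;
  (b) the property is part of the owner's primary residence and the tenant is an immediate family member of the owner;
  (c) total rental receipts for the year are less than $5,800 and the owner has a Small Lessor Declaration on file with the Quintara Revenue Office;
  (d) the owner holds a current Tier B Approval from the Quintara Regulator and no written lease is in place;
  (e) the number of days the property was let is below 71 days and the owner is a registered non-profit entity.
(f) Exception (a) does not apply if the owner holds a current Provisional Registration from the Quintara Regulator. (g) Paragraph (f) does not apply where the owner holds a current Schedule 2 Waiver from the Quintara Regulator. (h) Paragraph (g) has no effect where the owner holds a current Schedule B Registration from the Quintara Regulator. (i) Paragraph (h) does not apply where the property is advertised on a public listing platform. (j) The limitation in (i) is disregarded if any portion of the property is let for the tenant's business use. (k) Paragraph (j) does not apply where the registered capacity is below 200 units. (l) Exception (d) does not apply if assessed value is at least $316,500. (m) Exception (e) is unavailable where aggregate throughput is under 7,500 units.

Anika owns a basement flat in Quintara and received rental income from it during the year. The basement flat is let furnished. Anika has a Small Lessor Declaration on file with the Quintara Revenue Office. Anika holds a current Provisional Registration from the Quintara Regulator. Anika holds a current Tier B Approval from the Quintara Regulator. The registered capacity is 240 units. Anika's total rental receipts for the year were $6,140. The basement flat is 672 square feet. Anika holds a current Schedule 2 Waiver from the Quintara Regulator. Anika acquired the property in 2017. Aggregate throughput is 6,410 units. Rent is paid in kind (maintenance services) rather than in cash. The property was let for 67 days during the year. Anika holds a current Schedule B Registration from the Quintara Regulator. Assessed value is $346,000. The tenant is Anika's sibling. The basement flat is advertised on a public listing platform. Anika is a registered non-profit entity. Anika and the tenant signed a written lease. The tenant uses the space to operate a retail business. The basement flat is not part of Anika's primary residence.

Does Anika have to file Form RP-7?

Exception (a)'s conditions are all satisfied: rent is paid in kind; the property is let furnished. But: (f) operates — a current Provisional Registration is held. (g) applies (a current Schedule 2 Waiver is held), but is itself disapplied by (h): (h) is engaged — a current Schedule B Registration is held. (i) would limit (h) — the property is publicly advertised — but (j) sets (i) aside: (j) applies — the space is let for business use. (k) is not triggered (the registered capacity is 240 units, not below 200 units), so (j) stands. (a) is therefore removed.
Exception (b) fails — the basement flat is not part of the primary residence.
Exception (c) fails — total rental receipts for the year are $6,140, not less than $5,800.
Exception (d) requires that no written lease is in place; but a written lease is in place, so (d) is unavailable.
Exception (e): the number of days the property was let is 67 days, below the 71 days limit; Anika is a registered non-profit — every condition holds. But: (m) operates — aggregate throughput is 6,410 units, under the 7,500 units limit. Exception (e) does not apply.
Every exception is unavailable, so the rule governs.

Yes — Anika must file Form RP-7.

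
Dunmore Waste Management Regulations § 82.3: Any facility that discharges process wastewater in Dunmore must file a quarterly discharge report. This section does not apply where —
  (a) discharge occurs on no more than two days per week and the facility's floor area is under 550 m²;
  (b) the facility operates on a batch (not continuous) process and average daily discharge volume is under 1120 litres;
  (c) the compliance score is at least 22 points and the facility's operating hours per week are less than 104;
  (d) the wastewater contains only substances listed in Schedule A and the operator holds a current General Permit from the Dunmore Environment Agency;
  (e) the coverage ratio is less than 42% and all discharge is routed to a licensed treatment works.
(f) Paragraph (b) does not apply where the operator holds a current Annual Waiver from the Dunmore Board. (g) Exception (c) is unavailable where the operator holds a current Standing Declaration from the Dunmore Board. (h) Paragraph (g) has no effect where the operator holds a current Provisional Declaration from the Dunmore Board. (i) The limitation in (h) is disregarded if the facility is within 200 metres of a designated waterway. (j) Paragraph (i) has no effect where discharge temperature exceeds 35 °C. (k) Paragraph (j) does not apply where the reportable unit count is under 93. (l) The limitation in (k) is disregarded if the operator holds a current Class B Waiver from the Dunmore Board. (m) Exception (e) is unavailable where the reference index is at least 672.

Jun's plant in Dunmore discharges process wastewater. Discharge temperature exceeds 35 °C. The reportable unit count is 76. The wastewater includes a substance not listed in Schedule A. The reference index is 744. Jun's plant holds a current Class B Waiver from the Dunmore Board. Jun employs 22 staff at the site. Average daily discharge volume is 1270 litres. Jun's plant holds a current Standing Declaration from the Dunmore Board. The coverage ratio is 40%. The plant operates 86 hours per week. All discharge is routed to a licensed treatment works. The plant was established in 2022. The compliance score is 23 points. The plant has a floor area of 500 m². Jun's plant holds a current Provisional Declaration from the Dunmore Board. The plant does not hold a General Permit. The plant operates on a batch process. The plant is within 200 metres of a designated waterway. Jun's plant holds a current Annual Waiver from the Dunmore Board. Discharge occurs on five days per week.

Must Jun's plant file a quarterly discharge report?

No — exception (c) applies; Jun's plant is not required to file a quarterly discharge report.

Exception (a) does not apply: discharge occurs on five days per week.
Exception (b) requires that average daily discharge volume is under 1120 litres; but average daily discharge volume is 1270 litres, not under 1120 litres, so (b) is unavailable.
Exception (c)'s conditions are all satisfied: the compliance score is 23 points, meeting the 22 points threshold; the facility's operating hours per week are 86, less than the 104 limit. As to paragraphs (g)–(l): (g) would limit (c) — a current Standing Declaration is held — but (h) sets (g) aside: (h) operates against (g): a current Provisional Declaration is held. (i) is triggered (the plant is within 200 m of a designated waterway), but is set aside by (j): (j) operates against (i): discharge temperature exceeds 35 °C. (k) would limit (j) — the reportable unit count is 76, under the 93 limit — but (l) sets (k) aside: (l) operates against (k): a current Class B Waiver is held. Exception (c) stands.
Exception (d) does not apply: the wastewater includes a non-Schedule-A substance.
Exception (e) is satisfied on its face — the coverage ratio is 40%, less than the 42% limit; discharge is routed to a licensed treatment works. Turning to paragraph (m): (m) operates against (e): the reference index is 744, meeting the 672 threshold. (e) is therefore removed.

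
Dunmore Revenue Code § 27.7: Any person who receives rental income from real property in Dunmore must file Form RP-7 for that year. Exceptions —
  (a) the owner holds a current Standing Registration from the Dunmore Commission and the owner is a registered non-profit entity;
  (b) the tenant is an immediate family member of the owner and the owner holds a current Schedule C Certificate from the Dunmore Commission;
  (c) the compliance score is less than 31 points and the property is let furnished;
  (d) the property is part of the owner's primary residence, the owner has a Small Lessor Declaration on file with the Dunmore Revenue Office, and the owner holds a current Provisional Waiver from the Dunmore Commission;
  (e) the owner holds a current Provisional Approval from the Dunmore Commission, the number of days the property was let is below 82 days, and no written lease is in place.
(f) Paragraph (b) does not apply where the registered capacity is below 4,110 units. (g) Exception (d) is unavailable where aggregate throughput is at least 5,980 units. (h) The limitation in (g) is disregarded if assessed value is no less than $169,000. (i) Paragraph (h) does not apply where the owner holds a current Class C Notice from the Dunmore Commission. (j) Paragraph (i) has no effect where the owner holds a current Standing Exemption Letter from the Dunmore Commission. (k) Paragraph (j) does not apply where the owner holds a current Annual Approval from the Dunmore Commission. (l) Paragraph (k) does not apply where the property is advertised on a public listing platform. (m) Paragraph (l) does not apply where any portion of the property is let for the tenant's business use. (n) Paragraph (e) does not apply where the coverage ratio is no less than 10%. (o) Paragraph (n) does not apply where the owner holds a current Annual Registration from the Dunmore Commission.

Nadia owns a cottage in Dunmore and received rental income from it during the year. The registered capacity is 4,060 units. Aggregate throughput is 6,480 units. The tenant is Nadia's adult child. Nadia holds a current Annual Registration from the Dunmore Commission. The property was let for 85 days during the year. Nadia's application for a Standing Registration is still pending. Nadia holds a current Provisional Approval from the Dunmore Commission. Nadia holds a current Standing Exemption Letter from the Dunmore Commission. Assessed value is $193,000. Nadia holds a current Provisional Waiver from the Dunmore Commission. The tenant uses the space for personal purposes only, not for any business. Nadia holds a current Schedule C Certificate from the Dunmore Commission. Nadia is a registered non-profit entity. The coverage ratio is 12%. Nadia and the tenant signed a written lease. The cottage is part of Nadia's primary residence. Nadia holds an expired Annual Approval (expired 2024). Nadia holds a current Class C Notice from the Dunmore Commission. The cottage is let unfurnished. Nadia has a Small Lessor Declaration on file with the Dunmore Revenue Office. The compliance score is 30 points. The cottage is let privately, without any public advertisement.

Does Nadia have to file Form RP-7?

No — exception (d) applies; Nadia is not required to file Form RP-7.

Exception (a) fails — there is no Standing Registration in force.
Exception (b)'s conditions are all satisfied: the tenant is an immediate family member; a current Schedule C Certificate is held. Turning to paragraph (f): (f) applies — the registered capacity is 4,060 units, below the 4,110 units limit. Exception (b) does not apply.
Exception (c) does not apply: the property is let unfurnished.
Exception (d)'s conditions are all satisfied: the cottage is part of the primary residence; a Small Lessor Declaration is on file; a current Provisional Waiver is held. As to paragraphs (g)–(m): (g) is engaged (aggregate throughput is 6,480 units, meeting the 5,980 units threshold), but is set aside by (h): (h) is triggered — assessed value is $193,000, meeting the $169,000 threshold. (i) operates (a current Class C Notice is held), but is itself disapplied by (j): (j) is engaged — a current Standing Exemption Letter is held. (k) does not operate here (the Annual Approval is not current), so (j) stands. (d) remains available.
Exception (e) requires that the number of days the property was let is below 82 days; but the number of days the property was let is 85 days, not below 82 days, so (e) is unavailable.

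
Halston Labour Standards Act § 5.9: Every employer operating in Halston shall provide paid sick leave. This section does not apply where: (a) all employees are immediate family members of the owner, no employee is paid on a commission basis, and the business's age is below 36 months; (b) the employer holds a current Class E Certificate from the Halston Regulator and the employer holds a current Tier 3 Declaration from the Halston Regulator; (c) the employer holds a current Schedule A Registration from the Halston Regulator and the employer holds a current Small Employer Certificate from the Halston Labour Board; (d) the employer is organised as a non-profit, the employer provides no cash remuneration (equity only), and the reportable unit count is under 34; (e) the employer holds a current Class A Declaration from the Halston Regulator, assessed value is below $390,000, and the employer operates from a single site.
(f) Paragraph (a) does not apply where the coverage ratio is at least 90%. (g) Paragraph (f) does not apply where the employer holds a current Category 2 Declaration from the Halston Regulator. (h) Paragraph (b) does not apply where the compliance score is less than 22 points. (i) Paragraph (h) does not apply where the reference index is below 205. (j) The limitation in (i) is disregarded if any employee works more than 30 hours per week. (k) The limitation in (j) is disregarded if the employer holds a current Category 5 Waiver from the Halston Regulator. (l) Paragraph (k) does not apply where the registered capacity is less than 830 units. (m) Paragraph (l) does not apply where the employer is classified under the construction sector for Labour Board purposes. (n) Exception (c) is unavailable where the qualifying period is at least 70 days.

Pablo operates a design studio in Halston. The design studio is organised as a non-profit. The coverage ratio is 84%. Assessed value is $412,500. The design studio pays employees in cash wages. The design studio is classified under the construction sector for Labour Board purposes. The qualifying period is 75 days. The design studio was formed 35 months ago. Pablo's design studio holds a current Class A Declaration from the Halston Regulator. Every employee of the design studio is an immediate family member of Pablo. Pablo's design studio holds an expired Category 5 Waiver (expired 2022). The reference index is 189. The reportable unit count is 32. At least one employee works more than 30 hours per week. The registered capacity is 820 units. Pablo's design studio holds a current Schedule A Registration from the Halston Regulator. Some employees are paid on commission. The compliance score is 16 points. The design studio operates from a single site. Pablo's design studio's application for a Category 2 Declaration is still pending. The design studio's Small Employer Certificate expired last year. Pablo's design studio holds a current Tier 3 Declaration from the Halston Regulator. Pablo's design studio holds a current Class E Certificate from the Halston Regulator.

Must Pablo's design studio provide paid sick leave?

Yes — Pablo's design studio must provide paid sick leave.

Exception (a) fails — some employees are paid on commission.
All of (b)'s requirements are met (a current Class E Certificate is held; a current Tier 3 Declaration is held). However, paragraphs (h)–(m) must be considered: (h) operates — the compliance score is 16 points, less than the 22 points limit. (i) would limit (h) — the reference index is 189, below the 205 limit — but (j) sets (i) aside: (j) operates against (i): at least one employee exceeds 30 hours/week. (k) is not triggered (no current Category 5 Waiver is held), so (j) stands. (b) is therefore removed.
Exception (c) does not apply: the Small Employer Certificate has expired.
Exception (d) requires that the employer provides no cash remuneration (equity only); but employees are paid cash wages, so (d) is unavailable.
Exception (e) fails — assessed value is $412,500, not below $390,000.
None of the exceptions is available; § 5.9 applies in full.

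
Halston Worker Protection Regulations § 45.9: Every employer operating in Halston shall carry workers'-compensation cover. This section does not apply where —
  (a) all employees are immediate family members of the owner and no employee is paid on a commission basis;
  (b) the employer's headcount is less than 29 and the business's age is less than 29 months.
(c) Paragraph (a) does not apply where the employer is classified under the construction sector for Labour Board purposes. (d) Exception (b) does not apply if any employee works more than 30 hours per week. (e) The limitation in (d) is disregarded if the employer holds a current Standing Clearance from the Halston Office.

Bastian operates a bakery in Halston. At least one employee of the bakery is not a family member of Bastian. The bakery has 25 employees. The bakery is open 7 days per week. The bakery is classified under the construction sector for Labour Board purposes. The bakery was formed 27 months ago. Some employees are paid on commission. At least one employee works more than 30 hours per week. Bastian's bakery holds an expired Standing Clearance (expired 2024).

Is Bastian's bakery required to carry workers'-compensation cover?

Exception (a) fails — at least one employee is not a family member.
Exception (b)'s conditions are all satisfied: the employer's headcount is 25, less than the 29 limit; the business's age is 27 months, less than the 29 months limit. But applying paragraphs (d)–(e): (d) operates against (b): at least one employee exceeds 30 hours/week. (e), which would lift (d), does not operate here — there is no Standing Clearance in force. So (b) is unavailable.
No exception is made out. Bastian's bakery falls within the general rule.

Yes — Bastian's bakery must carry workers'-compensation cover.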